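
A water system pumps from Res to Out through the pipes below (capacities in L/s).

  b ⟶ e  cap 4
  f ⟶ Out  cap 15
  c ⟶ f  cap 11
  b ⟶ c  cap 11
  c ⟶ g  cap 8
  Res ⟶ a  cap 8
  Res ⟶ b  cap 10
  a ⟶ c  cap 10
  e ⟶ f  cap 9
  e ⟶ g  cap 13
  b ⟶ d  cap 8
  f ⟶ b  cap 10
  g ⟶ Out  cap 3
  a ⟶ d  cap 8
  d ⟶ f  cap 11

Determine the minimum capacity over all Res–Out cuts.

18

Augment Res→a→c→f→Out: bottleneck 8, flow now 8.
Augment Res→b→c→f→Out: bottleneck 3, flow now 11.
Augment Res→b→c→g→Out: bottleneck 3, flow now 14.
Augment Res→b→d→f→Out: bottleneck 4, flow now 18.
No augmenting path remains; maximum flow = 18.
By max-flow min-cut, the minimum cut capacity equals the max flow.
In the residual graph, reachable from Res: {Res}.
Min-cut edges: Res→a (8), Res→b (10); capacity 8 + 10 = 18.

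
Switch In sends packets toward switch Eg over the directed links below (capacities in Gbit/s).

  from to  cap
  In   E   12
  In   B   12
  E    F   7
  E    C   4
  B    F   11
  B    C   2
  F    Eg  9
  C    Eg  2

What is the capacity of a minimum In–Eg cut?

Augment In→E→F→Eg: bottleneck 7, flow now 7.
Augment In→E→C→Eg: bottleneck 2, flow now 9.
Augment In→B→F→Eg: bottleneck 2, flow now 11.
No augmenting path remains; maximum flow = 11.
By max-flow min-cut, the minimum cut capacity equals the max flow.
In the residual graph, reachable from In: {In, E, B, F, C}.
Min-cut edges: F→Eg (9), C→Eg (2); capacity 9 + 2 = 11.

11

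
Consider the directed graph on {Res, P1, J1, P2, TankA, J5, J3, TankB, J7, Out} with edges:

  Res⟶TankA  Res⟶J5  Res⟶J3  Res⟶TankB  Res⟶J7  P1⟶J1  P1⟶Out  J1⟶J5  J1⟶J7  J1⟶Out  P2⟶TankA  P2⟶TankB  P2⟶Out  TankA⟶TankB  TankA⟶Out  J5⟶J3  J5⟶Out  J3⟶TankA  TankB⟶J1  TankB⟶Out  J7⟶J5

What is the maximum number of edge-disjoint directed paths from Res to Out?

4

Assign every edge capacity 1; by Menger, the answer equals the max flow.
Path Res→TankA→Out (+1); total 1.
Path Res→J5→Out (+1); total 2.
Path Res→TankB→Out (+1); total 3.
Path Res→J3→TankA→TankB→J1→Out (+1); total 4.
No residual Res→Out path; max flow = 4.
Certifying cut of size 4: {J3→TankA, J5→Out, Res→TankA, Res→TankB}.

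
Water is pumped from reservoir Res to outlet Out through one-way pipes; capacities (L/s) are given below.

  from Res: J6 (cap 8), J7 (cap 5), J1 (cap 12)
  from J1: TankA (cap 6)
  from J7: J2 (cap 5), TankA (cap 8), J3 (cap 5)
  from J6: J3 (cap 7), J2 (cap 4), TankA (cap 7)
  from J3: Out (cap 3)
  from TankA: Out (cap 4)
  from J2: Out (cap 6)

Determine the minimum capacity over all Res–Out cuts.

Augment Res→J1→TankA→Out: bottleneck 4, flow now 4.
Augment Res→J7→J3→Out: bottleneck 3, flow now 7.
Augment Res→J7→J2→Out: bottleneck 2, flow now 9.
Augment Res→J6→J2→Out: bottleneck 4, flow now 13.
No augmenting path remains; maximum flow = 13.
By max-flow min-cut, the minimum cut capacity equals the max flow.
In the residual graph, reachable from Res: {Res, J1, J7, J6, J3, TankA, J2}.
Min-cut edges: J3→Out (3), TankA→Out (4), J2→Out (6); capacity 3 + 4 + 6 = 13.

13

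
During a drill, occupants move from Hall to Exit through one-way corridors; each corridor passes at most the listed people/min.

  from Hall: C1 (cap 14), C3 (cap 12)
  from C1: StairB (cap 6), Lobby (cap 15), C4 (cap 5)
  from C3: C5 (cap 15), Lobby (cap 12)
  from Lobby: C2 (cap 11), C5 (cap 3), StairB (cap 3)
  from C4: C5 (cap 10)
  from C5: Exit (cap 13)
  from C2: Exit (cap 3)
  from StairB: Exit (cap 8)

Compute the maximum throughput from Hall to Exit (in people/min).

24

Augment Hall→C1→StairB→Exit: bottleneck 6, flow now 6.
Augment Hall→C3→C5→Exit: bottleneck 12, flow now 18.
Augment Hall→C1→Lobby→C5→Exit: bottleneck 1, flow now 19.
Augment Hall→C1→Lobby→C2→Exit: bottleneck 3, flow now 22.
Augment Hall→C1→Lobby→StairB→Exit: bottleneck 2, flow now 24.
No augmenting path remains; maximum flow = 24.
In the residual graph, reachable from Hall: {Hall, C1, C3, Lobby, C4, C5, C2, StairB}.
Min-cut edges: C5→Exit (13), C2→Exit (3), StairB→Exit (8); capacity 13 + 3 + 8 = 24.
This cut is saturated, so no flow can exceed 24.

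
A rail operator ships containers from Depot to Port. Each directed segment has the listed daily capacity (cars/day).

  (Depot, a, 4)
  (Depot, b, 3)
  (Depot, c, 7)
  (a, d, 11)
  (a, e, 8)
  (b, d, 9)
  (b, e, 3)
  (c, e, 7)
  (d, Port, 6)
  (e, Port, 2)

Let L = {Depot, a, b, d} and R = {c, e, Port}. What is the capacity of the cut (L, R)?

Edges leaving {Depot, a, b, d}: Depot→c (7), a→e (8), b→e (3), d→Port (6).
Cut capacity = 7 + 8 + 3 + 6 = 24.

24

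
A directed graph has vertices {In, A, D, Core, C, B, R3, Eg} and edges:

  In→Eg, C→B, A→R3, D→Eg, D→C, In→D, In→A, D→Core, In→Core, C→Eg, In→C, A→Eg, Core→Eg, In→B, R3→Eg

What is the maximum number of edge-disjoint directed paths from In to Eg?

5

Assign every edge capacity 1; by Menger, the answer equals the max flow.
Path In→Eg (+1); total 1.
Path In→A→Eg (+1); total 2.
Path In→D→Eg (+1); total 3.
Path In→Core→Eg (+1); total 4.
Path In→C→Eg (+1); total 5.
No residual In→Eg path; max flow = 5.
Certifying cut of size 5: {In→A, In→C, In→Core, In→D, In→Eg}.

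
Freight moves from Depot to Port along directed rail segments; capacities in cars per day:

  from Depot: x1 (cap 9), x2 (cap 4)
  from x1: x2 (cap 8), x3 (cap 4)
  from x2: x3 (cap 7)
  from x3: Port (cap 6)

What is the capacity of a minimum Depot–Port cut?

6

Augment Depot→x1→x3→Port: bottleneck 4, flow now 4.
Augment Depot→x2→x3→Port: bottleneck 2, flow now 6.
No augmenting path remains; maximum flow = 6.
By max-flow min-cut, the minimum cut capacity equals the max flow.
In the residual graph, reachable from Depot: {Depot, x1, x2, x3}.
Min-cut edges: x3→Port (6); capacity 6 = 6.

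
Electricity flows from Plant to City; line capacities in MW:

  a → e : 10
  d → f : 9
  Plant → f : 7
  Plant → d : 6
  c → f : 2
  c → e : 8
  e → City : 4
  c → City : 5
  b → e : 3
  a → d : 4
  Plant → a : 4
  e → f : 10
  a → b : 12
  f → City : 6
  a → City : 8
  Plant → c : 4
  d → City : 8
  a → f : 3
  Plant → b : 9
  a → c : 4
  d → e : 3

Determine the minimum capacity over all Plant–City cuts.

23

Augment Plant→a→City: bottleneck 4, flow now 4.
Augment Plant→c→City: bottleneck 4, flow now 8.
Augment Plant→d→City: bottleneck 6, flow now 14.
Augment Plant→f→City: bottleneck 6, flow now 20.
Augment Plant→b→e→City: bottleneck 3, flow now 23.
No augmenting path remains; maximum flow = 23.
By max-flow min-cut, the minimum cut capacity equals the max flow.
In the residual graph, reachable from Plant: {Plant, b, f}.
Min-cut edges: Plant→a (4), Plant→c (4), Plant→d (6), b→e (3), f→City (6); capacity 4 + 4 + 6 + 3 + 6 = 23.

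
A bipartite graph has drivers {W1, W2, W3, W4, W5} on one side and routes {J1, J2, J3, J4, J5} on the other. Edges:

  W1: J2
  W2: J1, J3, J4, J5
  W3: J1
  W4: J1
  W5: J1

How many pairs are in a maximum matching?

3

Unit-capacity flow: source→left, listed edges, right→sink; max matching = max flow.
Augmenting path W1→J2 (+1); matched 1.
Augmenting path W2→J1 (+1); matched 2.
Augmenting path W3→J1→W2→J3 (+1); matched 3.
No augmenting path remains; maximum matching = 3.
König certificate: {W1, W2, J1} is a vertex cover of size 3 (every listed pair touches it), so no matching can be larger.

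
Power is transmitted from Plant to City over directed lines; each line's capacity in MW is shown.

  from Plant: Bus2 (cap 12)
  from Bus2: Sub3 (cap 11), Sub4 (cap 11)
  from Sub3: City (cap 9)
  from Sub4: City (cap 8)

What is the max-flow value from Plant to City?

12

Augment Plant→Bus2→Sub3→City: bottleneck 9, flow now 9.
Augment Plant→Bus2→Sub4→City: bottleneck 3, flow now 12.
No augmenting path remains; maximum flow = 12.
In the residual graph, reachable from Plant: {Plant}.
Min-cut edges: Plant→Bus2 (12); capacity 12 = 12.
This cut is saturated, so no flow can exceed 12.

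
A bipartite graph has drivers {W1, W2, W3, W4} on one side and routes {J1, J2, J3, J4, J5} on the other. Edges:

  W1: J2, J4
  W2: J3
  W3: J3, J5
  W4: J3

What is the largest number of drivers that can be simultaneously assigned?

3

Unit-capacity flow: source→left, listed edges, right→sink; max matching = max flow.
Augmenting path W1→J2 (+1); matched 1.
Augmenting path W2→J3 (+1); matched 2.
Augmenting path W3→J5 (+1); matched 3.
No augmenting path remains; maximum matching = 3.
König certificate: {W1, W3, J3} is a vertex cover of size 3 (every listed pair touches it), so no matching can be larger.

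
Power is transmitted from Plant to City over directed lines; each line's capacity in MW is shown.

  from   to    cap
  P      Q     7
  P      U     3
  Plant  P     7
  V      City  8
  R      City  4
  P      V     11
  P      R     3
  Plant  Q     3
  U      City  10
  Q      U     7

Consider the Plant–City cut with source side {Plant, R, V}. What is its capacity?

22

Edges leaving {Plant, R, V}: Plant→P (7), Plant→Q (3), R→City (4), V→City (8).
Cut capacity = 7 + 3 + 4 + 8 = 22.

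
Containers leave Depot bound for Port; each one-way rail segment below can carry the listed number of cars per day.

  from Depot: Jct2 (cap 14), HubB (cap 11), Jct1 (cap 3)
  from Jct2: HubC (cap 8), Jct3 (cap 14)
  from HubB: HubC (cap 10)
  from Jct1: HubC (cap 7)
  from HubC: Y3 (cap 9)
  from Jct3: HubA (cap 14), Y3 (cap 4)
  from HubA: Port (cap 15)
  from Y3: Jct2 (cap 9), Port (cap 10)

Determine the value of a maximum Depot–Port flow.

Augment Depot→Jct2→HubC→Y3→Port: bottleneck 8, flow now 8.
Augment Depot→Jct2→Jct3→HubA→Port: bottleneck 6, flow now 14.
Augment Depot→HubB→HubC→Y3→Port: bottleneck 1, flow now 15.
Augment Depot→HubB→HubC→Jct2→Jct3→HubA→Port: bottleneck 8, flow now 23. (uses reverse residual edge)
No augmenting path remains; maximum flow = 23.
In the residual graph, reachable from Depot: {Depot, HubB, Jct1, HubC}.
Min-cut edges: Depot→Jct2 (14), HubC→Y3 (9); capacity 14 + 9 = 23.
This cut is saturated, so no flow can exceed 23.

23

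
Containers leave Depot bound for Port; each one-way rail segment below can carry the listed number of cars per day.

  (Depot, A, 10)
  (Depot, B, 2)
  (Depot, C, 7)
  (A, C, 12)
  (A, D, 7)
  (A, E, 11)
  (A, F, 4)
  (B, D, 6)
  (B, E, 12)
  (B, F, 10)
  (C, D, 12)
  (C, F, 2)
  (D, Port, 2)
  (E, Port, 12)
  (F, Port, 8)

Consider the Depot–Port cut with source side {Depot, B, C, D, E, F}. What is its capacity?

Edges leaving {Depot, B, C, D, E, F}: Depot→A (10), D→Port (2), E→Port (12), F→Port (8).
Cut capacity = 10 + 2 + 12 + 8 = 32.

32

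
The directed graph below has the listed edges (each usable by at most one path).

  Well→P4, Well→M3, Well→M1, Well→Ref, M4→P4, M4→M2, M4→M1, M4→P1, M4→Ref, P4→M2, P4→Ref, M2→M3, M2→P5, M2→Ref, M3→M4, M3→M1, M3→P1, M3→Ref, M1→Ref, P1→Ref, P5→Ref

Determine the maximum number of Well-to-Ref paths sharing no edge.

Assign every edge capacity 1; by Menger, the answer equals the max flow.
Path Well→Ref (+1); total 1.
Path Well→P4→Ref (+1); total 2.
Path Well→M3→Ref (+1); total 3.
Path Well→M1→Ref (+1); total 4.
No residual Well→Ref path; max flow = 4.
Certifying cut of size 4: {Well→M1, Well→M3, Well→P4, Well→Ref}.

4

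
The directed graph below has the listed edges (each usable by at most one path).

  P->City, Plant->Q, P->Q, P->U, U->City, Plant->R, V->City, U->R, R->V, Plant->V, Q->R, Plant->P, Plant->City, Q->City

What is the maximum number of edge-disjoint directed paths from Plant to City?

4

Assign every edge capacity 1; by Menger, the answer equals the max flow.
Path Plant→City (+1); total 1.
Path Plant→P→City (+1); total 2.
Path Plant→Q→City (+1); total 3.
Path Plant→V→City (+1); total 4.
No residual Plant→City path; max flow = 4.
Certifying cut of size 4: {Plant→City, Plant→P, Plant→Q, V→City}.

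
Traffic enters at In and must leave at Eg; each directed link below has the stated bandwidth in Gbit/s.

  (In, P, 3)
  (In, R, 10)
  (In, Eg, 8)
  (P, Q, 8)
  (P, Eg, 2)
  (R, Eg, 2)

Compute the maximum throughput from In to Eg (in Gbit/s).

12

Augment In→Eg: bottleneck 8, flow now 8.
Augment In→P→Eg: bottleneck 2, flow now 10.
Augment In→R→Eg: bottleneck 2, flow now 12.
No augmenting path remains; maximum flow = 12.
In the residual graph, reachable from In: {In, P, Q, R}.
Min-cut edges: In→Eg (8), P→Eg (2), R→Eg (2); capacity 8 + 2 + 2 = 12.
This cut is saturated, so no flow can exceed 12.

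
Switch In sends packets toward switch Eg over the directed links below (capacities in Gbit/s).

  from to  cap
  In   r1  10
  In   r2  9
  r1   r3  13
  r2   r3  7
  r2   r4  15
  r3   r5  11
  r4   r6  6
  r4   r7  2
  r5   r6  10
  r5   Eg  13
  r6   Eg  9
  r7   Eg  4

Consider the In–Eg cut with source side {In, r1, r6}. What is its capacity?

Edges leaving {In, r1, r6}: In→r2 (9), r1→r3 (13), r6→Eg (9).
Cut capacity = 9 + 13 + 9 = 31.

31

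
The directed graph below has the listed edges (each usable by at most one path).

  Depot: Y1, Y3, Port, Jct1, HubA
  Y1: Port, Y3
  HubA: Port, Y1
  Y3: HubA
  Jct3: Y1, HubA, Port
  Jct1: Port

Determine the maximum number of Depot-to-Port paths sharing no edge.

Assign every edge capacity 1; by Menger, the answer equals the max flow.
Path Depot→Port (+1); total 1.
Path Depot→Jct1→Port (+1); total 2.
Path Depot→HubA→Port (+1); total 3.
Path Depot→Y1→Port (+1); total 4.
No residual Depot→Port path; max flow = 4.
Certifying cut of size 4: {Depot→Jct1, Depot→Port, HubA→Port, Y1→Port}.

4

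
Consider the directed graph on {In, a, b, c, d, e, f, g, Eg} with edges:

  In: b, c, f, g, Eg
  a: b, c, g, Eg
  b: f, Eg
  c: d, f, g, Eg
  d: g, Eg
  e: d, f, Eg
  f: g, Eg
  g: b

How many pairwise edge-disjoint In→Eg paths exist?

Assign every edge capacity 1; by Menger, the answer equals the max flow.
Path In→Eg (+1); total 1.
Path In→b→Eg (+1); total 2.
Path In→c→Eg (+1); total 3.
Path In→f→Eg (+1); total 4.
No residual In→Eg path; max flow = 4.
Certifying cut of size 4: {In→Eg, In→c, b→Eg, f→Eg}.

4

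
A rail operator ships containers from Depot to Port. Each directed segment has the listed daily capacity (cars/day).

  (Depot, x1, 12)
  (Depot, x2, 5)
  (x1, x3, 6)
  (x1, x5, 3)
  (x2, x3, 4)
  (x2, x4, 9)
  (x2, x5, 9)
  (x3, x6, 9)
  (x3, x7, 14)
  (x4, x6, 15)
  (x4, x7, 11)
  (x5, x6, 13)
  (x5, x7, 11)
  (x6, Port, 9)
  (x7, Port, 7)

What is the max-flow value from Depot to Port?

Augment Depot→x1→x3→x6→Port: bottleneck 6, flow now 6.
Augment Depot→x1→x5→x6→Port: bottleneck 3, flow now 9.
Augment Depot→x2→x3→x7→Port: bottleneck 4, flow now 13.
Augment Depot→x2→x4→x7→Port: bottleneck 1, flow now 14.
No augmenting path remains; maximum flow = 14.
In the residual graph, reachable from Depot: {Depot, x1}.
Min-cut edges: Depot→x2 (5), x1→x3 (6), x1→x5 (3); capacity 5 + 6 + 3 = 14.
This cut is saturated, so no flow can exceed 14.

14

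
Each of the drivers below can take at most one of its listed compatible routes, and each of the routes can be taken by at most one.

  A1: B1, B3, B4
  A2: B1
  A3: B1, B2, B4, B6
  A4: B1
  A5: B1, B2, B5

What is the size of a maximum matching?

4

Unit-capacity flow: source→left, listed edges, right→sink; max matching = max flow.
Augmenting path A1→B1 (+1); matched 1.
Augmenting path A3→B2 (+1); matched 2.
Augmenting path A5→B5 (+1); matched 3.
Augmenting path A2→B1→A1→B3 (+1); matched 4.
No augmenting path remains; maximum matching = 4.
König certificate: {A1, A3, A5, B1} is a vertex cover of size 4 (every listed pair touches it), so no matching can be larger.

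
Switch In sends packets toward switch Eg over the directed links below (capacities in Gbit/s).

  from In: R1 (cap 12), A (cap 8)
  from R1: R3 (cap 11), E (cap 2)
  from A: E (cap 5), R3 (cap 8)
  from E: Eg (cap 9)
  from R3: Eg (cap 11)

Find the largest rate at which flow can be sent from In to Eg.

18

Augment In→R1→E→Eg: bottleneck 2, flow now 2.
Augment In→R1→R3→Eg: bottleneck 10, flow now 12.
Augment In→A→E→Eg: bottleneck 5, flow now 17.
Augment In→A→R3→Eg: bottleneck 1, flow now 18.
No augmenting path remains; maximum flow = 18.
In the residual graph, reachable from In: {In, R1, A, R3}.
Min-cut edges: R1→E (2), A→E (5), R3→Eg (11); capacity 2 + 5 + 11 = 18.
This cut is saturated, so no flow can exceed 18.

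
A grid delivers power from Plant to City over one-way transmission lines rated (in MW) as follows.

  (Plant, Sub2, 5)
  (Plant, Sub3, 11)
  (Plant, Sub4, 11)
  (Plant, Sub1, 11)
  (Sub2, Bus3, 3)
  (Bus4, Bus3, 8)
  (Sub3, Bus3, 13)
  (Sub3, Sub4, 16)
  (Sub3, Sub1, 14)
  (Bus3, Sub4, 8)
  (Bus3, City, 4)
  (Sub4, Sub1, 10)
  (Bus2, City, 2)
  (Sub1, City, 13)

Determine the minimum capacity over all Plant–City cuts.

17

Augment Plant→Sub1→City: bottleneck 11, flow now 11.
Augment Plant→Sub2→Bus3→City: bottleneck 3, flow now 14.
Augment Plant→Sub3→Bus3→City: bottleneck 1, flow now 15.
Augment Plant→Sub3→Sub1→City: bottleneck 2, flow now 17.
No augmenting path remains; maximum flow = 17.
By max-flow min-cut, the minimum cut capacity equals the max flow.
In the residual graph, reachable from Plant: {Plant, Sub2, Sub3, Bus3, Sub4, Sub1}.
Min-cut edges: Bus3→City (4), Sub1→City (13); capacity 4 + 13 = 17.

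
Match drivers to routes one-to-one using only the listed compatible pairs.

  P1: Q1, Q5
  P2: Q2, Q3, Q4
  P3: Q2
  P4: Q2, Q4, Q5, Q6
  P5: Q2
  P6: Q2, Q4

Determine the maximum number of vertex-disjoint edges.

Unit-capacity flow: source→left, listed edges, right→sink; max matching = max flow.
Augmenting path P1→Q1 (+1); matched 1.
Augmenting path P2→Q2 (+1); matched 2.
Augmenting path P4→Q4 (+1); matched 3.
Augmenting path P3→Q2→P2→Q3 (+1); matched 4.
Augmenting path P6→Q4→P4→Q5 (+1); matched 5.
No augmenting path remains; maximum matching = 5.
König certificate: {P1, P2, P4, P6, Q2} is a vertex cover of size 5 (every listed pair touches it), so no matching can be larger.

5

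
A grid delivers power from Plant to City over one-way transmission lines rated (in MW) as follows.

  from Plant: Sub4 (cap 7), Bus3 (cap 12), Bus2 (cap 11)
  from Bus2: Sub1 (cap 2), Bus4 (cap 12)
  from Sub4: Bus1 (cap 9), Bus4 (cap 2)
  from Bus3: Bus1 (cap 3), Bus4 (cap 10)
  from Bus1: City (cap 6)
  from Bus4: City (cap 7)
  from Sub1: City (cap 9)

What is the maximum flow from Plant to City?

Augment Plant→Bus2→Bus4→City: bottleneck 7, flow now 7.
Augment Plant→Bus2→Sub1→City: bottleneck 2, flow now 9.
Augment Plant→Sub4→Bus1→City: bottleneck 6, flow now 15.
No augmenting path remains; maximum flow = 15.
In the residual graph, reachable from Plant: {Plant, Bus2, Sub4, Bus3, Bus1, Bus4}.
Min-cut edges: Bus2→Sub1 (2), Bus1→City (6), Bus4→City (7); capacity 2 + 6 + 7 = 15.
This cut is saturated, so no flow can exceed 15.

15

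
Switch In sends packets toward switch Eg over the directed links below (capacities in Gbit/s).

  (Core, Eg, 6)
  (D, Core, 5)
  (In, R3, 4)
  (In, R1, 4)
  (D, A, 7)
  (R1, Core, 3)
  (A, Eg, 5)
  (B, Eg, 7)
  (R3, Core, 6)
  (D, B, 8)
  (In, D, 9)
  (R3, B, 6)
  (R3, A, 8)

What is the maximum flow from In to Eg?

16

Augment In→R3→B→Eg: bottleneck 4, flow now 4.
Augment In→D→B→Eg: bottleneck 3, flow now 7.
Augment In→D→Core→Eg: bottleneck 5, flow now 12.
Augment In→D→A→Eg: bottleneck 1, flow now 13.
Augment In→R1→Core→Eg: bottleneck 1, flow now 14.
Augment In→R1→Core→D→A→Eg: bottleneck 2, flow now 16. (uses reverse residual edge)
No augmenting path remains; maximum flow = 16.
In the residual graph, reachable from In: {In, R1}.
Min-cut edges: In→R3 (4), In→D (9), R1→Core (3); capacity 4 + 9 + 3 = 16.
This cut is saturated, so no flow can exceed 16.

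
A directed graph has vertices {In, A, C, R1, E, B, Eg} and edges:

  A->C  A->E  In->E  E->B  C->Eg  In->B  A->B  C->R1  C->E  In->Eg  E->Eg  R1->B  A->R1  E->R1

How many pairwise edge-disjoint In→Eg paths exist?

2

Assign every edge capacity 1; by Menger, the answer equals the max flow.
Path In→Eg (+1); total 1.
Path In→E→Eg (+1); total 2.
No residual In→Eg path; max flow = 2.
Certifying cut of size 2: {In→E, In→Eg}.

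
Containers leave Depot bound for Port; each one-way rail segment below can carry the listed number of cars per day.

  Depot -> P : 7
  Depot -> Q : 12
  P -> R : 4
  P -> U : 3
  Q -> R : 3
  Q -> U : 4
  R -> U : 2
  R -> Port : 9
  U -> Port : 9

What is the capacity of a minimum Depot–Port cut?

Augment Depot→P→R→Port: bottleneck 4, flow now 4.
Augment Depot→P→U→Port: bottleneck 3, flow now 7.
Augment Depot→Q→R→Port: bottleneck 3, flow now 10.
Augment Depot→Q→U→Port: bottleneck 4, flow now 14.
No augmenting path remains; maximum flow = 14.
By max-flow min-cut, the minimum cut capacity equals the max flow.
In the residual graph, reachable from Depot: {Depot, Q}.
Min-cut edges: Depot→P (7), Q→R (3), Q→U (4); capacity 7 + 3 + 4 = 14.

14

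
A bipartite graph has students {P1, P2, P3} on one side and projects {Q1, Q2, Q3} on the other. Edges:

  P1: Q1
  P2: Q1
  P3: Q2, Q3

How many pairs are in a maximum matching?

2

Unit-capacity flow: source→left, listed edges, right→sink; max matching = max flow.
Augmenting path P1→Q1 (+1); matched 1.
Augmenting path P3→Q2 (+1); matched 2.
No augmenting path remains; maximum matching = 2.
König certificate: {P3, Q1} is a vertex cover of size 2 (every listed pair touches it), so no matching can be larger.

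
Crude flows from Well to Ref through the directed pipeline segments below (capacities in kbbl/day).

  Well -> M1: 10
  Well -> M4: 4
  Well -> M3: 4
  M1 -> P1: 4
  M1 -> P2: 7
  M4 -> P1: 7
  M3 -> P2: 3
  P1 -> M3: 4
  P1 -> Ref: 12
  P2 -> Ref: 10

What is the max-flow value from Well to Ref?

Augment Well→M1→P1→Ref: bottleneck 4, flow now 4.
Augment Well→M1→P2→Ref: bottleneck 6, flow now 10.
Augment Well→M4→P1→Ref: bottleneck 4, flow now 14.
Augment Well→M3→P2→Ref: bottleneck 3, flow now 17.
No augmenting path remains; maximum flow = 17.
In the residual graph, reachable from Well: {Well, M3}.
Min-cut edges: Well→M1 (10), Well→M4 (4), M3→P2 (3); capacity 10 + 4 + 3 = 17.
This cut is saturated, so no flow can exceed 17.

17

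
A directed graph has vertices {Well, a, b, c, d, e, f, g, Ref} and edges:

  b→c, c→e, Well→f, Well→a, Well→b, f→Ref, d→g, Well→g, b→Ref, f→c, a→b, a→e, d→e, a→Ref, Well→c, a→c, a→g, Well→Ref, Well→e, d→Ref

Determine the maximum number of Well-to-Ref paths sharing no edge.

4

Assign every edge capacity 1; by Menger, the answer equals the max flow.
Path Well→Ref (+1); total 1.
Path Well→a→Ref (+1); total 2.
Path Well→b→Ref (+1); total 3.
Path Well→f→Ref (+1); total 4.
No residual Well→Ref path; max flow = 4.
Certifying cut of size 4: {Well→Ref, Well→a, Well→b, Well→f}.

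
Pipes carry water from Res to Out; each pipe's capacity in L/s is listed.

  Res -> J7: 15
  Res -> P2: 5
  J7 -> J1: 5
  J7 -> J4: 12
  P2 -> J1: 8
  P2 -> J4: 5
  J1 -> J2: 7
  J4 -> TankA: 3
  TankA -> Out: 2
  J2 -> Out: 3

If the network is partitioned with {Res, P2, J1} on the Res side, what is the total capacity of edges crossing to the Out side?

Edges leaving {Res, P2, J1}: Res→J7 (15), P2→J4 (5), J1→J2 (7).
Cut capacity = 15 + 5 + 7 = 27.

27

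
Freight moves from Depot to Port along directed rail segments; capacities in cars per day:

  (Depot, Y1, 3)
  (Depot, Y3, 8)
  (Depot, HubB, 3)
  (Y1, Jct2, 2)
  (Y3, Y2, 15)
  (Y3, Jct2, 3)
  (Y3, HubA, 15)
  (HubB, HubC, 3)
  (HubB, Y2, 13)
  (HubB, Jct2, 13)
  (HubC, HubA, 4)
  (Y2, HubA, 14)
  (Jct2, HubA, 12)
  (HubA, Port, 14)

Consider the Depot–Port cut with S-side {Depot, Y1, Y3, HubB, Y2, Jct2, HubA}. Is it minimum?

No — its capacity is 17, but the minimum cut has capacity 13.

Given cut capacity: 3 + 14 = 17.
Augment Depot→Y3→HubA→Port: bottleneck 8, flow now 8.
Augment Depot→Y1→Jct2→HubA→Port: bottleneck 2, flow now 10.
Augment Depot→HubB→HubC→HubA→Port: bottleneck 3, flow now 13.
No augmenting path remains; maximum flow = 13.
In the residual graph, reachable from Depot: {Depot, Y1}.
Min-cut edges: Depot→Y3 (8), Depot→HubB (3), Y1→Jct2 (2); capacity 8 + 3 + 2 = 13.
Cut capacity 17 exceeds the max flow 13, so it is not minimum.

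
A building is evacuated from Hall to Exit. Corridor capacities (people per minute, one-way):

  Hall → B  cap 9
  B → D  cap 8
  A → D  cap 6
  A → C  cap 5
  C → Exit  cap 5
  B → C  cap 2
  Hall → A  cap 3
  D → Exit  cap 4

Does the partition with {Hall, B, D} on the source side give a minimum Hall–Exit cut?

Yes — it is a minimum cut (capacity 9).

Given cut capacity: 3 + 2 + 4 = 9.
Augment Hall→A→C→Exit: bottleneck 3, flow now 3.
Augment Hall→B→C→Exit: bottleneck 2, flow now 5.
Augment Hall→B→D→Exit: bottleneck 4, flow now 9.
No augmenting path remains; maximum flow = 9.
Cut capacity 9 equals the max flow, so it is a minimum cut.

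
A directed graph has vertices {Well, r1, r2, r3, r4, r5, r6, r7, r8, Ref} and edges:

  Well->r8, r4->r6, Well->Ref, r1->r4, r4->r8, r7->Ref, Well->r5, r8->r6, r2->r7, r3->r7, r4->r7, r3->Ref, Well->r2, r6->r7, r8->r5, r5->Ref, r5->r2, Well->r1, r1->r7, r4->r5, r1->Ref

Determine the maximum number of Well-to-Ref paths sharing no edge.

Assign every edge capacity 1; by Menger, the answer equals the max flow.
Path Well→Ref (+1); total 1.
Path Well→r1→Ref (+1); total 2.
Path Well→r5→Ref (+1); total 3.
Path Well→r2→r7→Ref (+1); total 4.
No residual Well→Ref path; max flow = 4.
Certifying cut of size 4: {Well→Ref, Well→r1, r5→Ref, r7→Ref}.

4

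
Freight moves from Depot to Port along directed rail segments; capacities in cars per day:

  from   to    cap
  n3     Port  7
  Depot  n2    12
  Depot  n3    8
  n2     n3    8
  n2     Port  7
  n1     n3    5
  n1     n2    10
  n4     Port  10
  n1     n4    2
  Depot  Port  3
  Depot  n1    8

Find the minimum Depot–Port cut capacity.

19

Augment Depot→Port: bottleneck 3, flow now 3.
Augment Depot→n2→Port: bottleneck 7, flow now 10.
Augment Depot→n3→Port: bottleneck 7, flow now 17.
Augment Depot→n1→n4→Port: bottleneck 2, flow now 19.
No augmenting path remains; maximum flow = 19.
By max-flow min-cut, the minimum cut capacity equals the max flow.
In the residual graph, reachable from Depot: {Depot, n1, n2, n3}.
Min-cut edges: Depot→Port (3), n1→n4 (2), n2→Port (7), n3→Port (7); capacity 3 + 2 + 7 + 7 = 19.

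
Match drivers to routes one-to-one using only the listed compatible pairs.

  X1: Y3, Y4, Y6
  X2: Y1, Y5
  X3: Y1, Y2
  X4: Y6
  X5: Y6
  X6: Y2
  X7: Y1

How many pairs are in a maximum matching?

5

Unit-capacity flow: source→left, listed edges, right→sink; max matching = max flow.
Augmenting path X1→Y3 (+1); matched 1.
Augmenting path X2→Y1 (+1); matched 2.
Augmenting path X3→Y2 (+1); matched 3.
Augmenting path X4→Y6 (+1); matched 4.
Augmenting path X7→Y1→X2→Y5 (+1); matched 5.
No augmenting path remains; maximum matching = 5.
König certificate: {X1, X2, Y1, Y2, Y6} is a vertex cover of size 5 (every listed pair touches it), so no matching can be larger.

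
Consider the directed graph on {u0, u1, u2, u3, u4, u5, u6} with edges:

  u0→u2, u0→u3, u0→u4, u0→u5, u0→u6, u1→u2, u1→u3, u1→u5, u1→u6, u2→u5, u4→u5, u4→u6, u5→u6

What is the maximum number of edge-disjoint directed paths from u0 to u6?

Assign every edge capacity 1; by Menger, the answer equals the max flow.
Path u0→u6 (+1); total 1.
Path u0→u4→u6 (+1); total 2.
Path u0→u5→u6 (+1); total 3.
No residual u0→u6 path; max flow = 3.
Certifying cut of size 3: {u0→u4, u0→u6, u5→u6}.

3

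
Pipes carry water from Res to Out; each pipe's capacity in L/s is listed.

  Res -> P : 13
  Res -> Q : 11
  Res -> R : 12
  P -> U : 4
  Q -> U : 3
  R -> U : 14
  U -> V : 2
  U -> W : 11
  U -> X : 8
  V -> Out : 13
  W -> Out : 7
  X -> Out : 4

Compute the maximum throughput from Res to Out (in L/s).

Augment Res→P→U→V→Out: bottleneck 2, flow now 2.
Augment Res→P→U→W→Out: bottleneck 2, flow now 4.
Augment Res→Q→U→W→Out: bottleneck 3, flow now 7.
Augment Res→R→U→W→Out: bottleneck 2, flow now 9.
Augment Res→R→U→X→Out: bottleneck 4, flow now 13.
No augmenting path remains; maximum flow = 13.
In the residual graph, reachable from Res: {Res, P, Q, R, U, W, X}.
Min-cut edges: U→V (2), W→Out (7), X→Out (4); capacity 2 + 7 + 4 = 13.
This cut is saturated, so no flow can exceed 13.

13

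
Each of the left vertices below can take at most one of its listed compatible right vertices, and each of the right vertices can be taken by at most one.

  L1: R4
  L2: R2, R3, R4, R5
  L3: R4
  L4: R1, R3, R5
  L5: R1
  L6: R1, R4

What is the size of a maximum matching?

Unit-capacity flow: source→left, listed edges, right→sink; max matching = max flow.
Augmenting path L1→R4 (+1); matched 1.
Augmenting path L2→R2 (+1); matched 2.
Augmenting path L4→R1 (+1); matched 3.
Augmenting path L5→R1→L4→R3 (+1); matched 4.
No augmenting path remains; maximum matching = 4.
König certificate: {L2, L4, R1, R4} is a vertex cover of size 4 (every listed pair touches it), so no matching can be larger.

4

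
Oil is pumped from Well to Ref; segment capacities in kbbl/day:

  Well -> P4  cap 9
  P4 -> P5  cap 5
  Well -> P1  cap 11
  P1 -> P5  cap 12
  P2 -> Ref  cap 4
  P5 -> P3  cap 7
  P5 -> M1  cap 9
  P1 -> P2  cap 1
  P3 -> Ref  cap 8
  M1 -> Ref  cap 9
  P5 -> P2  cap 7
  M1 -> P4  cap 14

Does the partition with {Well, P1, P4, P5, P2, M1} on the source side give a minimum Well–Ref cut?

Given cut capacity: 7 + 4 + 9 = 20.
Augment Well→P1→P2→Ref: bottleneck 1, flow now 1.
Augment Well→P1→P5→P3→Ref: bottleneck 7, flow now 8.
Augment Well→P1→P5→P2→Ref: bottleneck 3, flow now 11.
Augment Well→P4→P5→M1→Ref: bottleneck 5, flow now 16.
No augmenting path remains; maximum flow = 16.
In the residual graph, reachable from Well: {Well, P4}.
Min-cut edges: Well→P1 (11), P4→P5 (5); capacity 11 + 5 = 16.
Cut capacity 20 exceeds the max flow 16, so it is not minimum.

No — its capacity is 20, but the minimum cut has capacity 16.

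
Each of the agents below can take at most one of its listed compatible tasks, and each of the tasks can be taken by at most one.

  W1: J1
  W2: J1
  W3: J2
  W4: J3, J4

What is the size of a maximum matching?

Unit-capacity flow: source→left, listed edges, right→sink; max matching = max flow.
Augmenting path W1→J1 (+1); matched 1.
Augmenting path W3→J2 (+1); matched 2.
Augmenting path W4→J3 (+1); matched 3.
No augmenting path remains; maximum matching = 3.
König certificate: {W3, W4, J1} is a vertex cover of size 3 (every listed pair touches it), so no matching can be larger.

3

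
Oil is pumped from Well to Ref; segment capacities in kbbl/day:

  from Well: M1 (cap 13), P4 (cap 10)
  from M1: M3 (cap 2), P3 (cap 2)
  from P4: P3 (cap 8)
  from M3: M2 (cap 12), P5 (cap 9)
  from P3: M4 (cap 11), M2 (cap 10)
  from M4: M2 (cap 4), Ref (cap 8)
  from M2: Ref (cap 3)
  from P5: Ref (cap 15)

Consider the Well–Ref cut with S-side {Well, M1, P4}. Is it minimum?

Yes — it is a minimum cut (capacity 12).

Given cut capacity: 2 + 2 + 8 = 12.
Augment Well→M1→M3→M2→Ref: bottleneck 2, flow now 2.
Augment Well→M1→P3→M4→Ref: bottleneck 2, flow now 4.
Augment Well→P4→P3→M4→Ref: bottleneck 6, flow now 10.
Augment Well→P4→P3→M2→Ref: bottleneck 1, flow now 11.
Augment Well→P4→P3→M2→M3→P5→Ref: bottleneck 1, flow now 12. (uses reverse residual edge)
No augmenting path remains; maximum flow = 12.
Cut capacity 12 equals the max flow, so it is a minimum cut.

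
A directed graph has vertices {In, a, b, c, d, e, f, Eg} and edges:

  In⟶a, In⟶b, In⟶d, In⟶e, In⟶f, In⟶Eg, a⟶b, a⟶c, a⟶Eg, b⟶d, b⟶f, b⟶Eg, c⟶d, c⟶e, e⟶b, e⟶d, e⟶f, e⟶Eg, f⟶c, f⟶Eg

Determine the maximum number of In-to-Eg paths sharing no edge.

Assign every edge capacity 1; by Menger, the answer equals the max flow.
Path In→Eg (+1); total 1.
Path In→a→Eg (+1); total 2.
Path In→b→Eg (+1); total 3.
Path In→e→Eg (+1); total 4.
Path In→f→Eg (+1); total 5.
No residual In→Eg path; max flow = 5.
Certifying cut of size 5: {In→Eg, In→a, In→b, In→e, In→f}.

5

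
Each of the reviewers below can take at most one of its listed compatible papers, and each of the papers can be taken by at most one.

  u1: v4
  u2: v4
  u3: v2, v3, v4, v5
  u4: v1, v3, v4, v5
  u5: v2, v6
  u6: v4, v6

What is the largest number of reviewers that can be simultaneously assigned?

Unit-capacity flow: source→left, listed edges, right→sink; max matching = max flow.
Augmenting path u1→v4 (+1); matched 1.
Augmenting path u3→v2 (+1); matched 2.
Augmenting path u4→v1 (+1); matched 3.
Augmenting path u5→v6 (+1); matched 4.
Augmenting path u6→v6→u5→v2→u3→v3 (+1); matched 5.
No augmenting path remains; maximum matching = 5.
König certificate: {u3, u4, u5, u6, v4} is a vertex cover of size 5 (every listed pair touches it), so no matching can be larger.

5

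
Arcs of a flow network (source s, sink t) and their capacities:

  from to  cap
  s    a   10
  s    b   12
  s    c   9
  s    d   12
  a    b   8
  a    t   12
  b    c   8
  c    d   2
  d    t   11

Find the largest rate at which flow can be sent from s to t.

Augment s→a→t: bottleneck 10, flow now 10.
Augment s→d→t: bottleneck 11, flow now 21.
No augmenting path remains; maximum flow = 21.
In the residual graph, reachable from s: {s, b, c, d}.
Min-cut edges: s→a (10), d→t (11); capacity 10 + 11 = 21.
This cut is saturated, so no flow can exceed 21.

21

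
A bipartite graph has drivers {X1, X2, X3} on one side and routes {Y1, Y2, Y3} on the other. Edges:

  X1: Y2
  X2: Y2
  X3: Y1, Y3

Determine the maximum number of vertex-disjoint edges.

2

Unit-capacity flow: source→left, listed edges, right→sink; max matching = max flow.
Augmenting path X1→Y2 (+1); matched 1.
Augmenting path X3→Y1 (+1); matched 2.
No augmenting path remains; maximum matching = 2.
König certificate: {X3, Y2} is a vertex cover of size 2 (every listed pair touches it), so no matching can be larger.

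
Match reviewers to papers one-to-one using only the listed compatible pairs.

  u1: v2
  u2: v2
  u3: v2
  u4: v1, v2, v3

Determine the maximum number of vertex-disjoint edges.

Unit-capacity flow: source→left, listed edges, right→sink; max matching = max flow.
Augmenting path u1→v2 (+1); matched 1.
Augmenting path u4→v1 (+1); matched 2.
No augmenting path remains; maximum matching = 2.
König certificate: {u4, v2} is a vertex cover of size 2 (every listed pair touches it), so no matching can be larger.

2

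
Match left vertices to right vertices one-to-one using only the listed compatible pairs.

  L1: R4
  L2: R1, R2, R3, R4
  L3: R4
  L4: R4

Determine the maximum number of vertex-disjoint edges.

2

Unit-capacity flow: source→left, listed edges, right→sink; max matching = max flow.
Augmenting path L1→R4 (+1); matched 1.
Augmenting path L2→R1 (+1); matched 2.
No augmenting path remains; maximum matching = 2.
König certificate: {L2, R4} is a vertex cover of size 2 (every listed pair touches it), so no matching can be larger.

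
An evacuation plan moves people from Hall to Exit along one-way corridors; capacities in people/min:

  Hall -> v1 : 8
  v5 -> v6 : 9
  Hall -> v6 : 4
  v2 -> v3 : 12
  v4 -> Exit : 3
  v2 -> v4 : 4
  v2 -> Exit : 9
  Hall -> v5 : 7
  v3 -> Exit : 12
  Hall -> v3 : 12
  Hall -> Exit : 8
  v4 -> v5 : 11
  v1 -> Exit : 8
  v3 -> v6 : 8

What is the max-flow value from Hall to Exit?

Augment Hall→Exit: bottleneck 8, flow now 8.
Augment Hall→v1→Exit: bottleneck 8, flow now 16.
Augment Hall→v3→Exit: bottleneck 12, flow now 28.
No augmenting path remains; maximum flow = 28.
In the residual graph, reachable from Hall: {Hall, v5, v6}.
Min-cut edges: Hall→v1 (8), Hall→v3 (12), Hall→Exit (8); capacity 8 + 12 + 8 = 28.
This cut is saturated, so no flow can exceed 28.

28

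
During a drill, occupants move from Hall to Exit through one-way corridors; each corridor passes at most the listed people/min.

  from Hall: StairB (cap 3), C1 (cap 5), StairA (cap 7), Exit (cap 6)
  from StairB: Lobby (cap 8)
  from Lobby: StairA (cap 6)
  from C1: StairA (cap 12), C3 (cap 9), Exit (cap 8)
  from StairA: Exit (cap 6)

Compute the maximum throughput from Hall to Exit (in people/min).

Augment Hall→Exit: bottleneck 6, flow now 6.
Augment Hall→C1→Exit: bottleneck 5, flow now 11.
Augment Hall→StairA→Exit: bottleneck 6, flow now 17.
No augmenting path remains; maximum flow = 17.
In the residual graph, reachable from Hall: {Hall, StairB, Lobby, StairA}.
Min-cut edges: Hall→C1 (5), Hall→Exit (6), StairA→Exit (6); capacity 5 + 6 + 6 = 17.
This cut is saturated, so no flow can exceed 17.

17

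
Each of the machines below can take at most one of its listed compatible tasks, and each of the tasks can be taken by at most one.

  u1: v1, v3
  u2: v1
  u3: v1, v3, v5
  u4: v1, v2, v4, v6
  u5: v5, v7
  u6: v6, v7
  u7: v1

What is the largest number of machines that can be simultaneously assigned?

Unit-capacity flow: source→left, listed edges, right→sink; max matching = max flow.
Augmenting path u1→v1 (+1); matched 1.
Augmenting path u3→v3 (+1); matched 2.
Augmenting path u4→v2 (+1); matched 3.
Augmenting path u5→v5 (+1); matched 4.
Augmenting path u6→v6 (+1); matched 5.
Augmenting path u2→v1→u1→v3→u3→v5→u5→v7 (+1); matched 6.
No augmenting path remains; maximum matching = 6.
König certificate: {u1, u3, u4, u5, u6, v1} is a vertex cover of size 6 (every listed pair touches it), so no matching can be larger.

6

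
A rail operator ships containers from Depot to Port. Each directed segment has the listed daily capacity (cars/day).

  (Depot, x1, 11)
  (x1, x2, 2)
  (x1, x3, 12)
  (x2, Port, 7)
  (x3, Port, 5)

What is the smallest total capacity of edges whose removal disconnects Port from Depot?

Augment Depot→x1→x2→Port: bottleneck 2, flow now 2.
Augment Depot→x1→x3→Port: bottleneck 5, flow now 7.
No augmenting path remains; maximum flow = 7.
By max-flow min-cut, the minimum cut capacity equals the max flow.
In the residual graph, reachable from Depot: {Depot, x1, x3}.
Min-cut edges: x1→x2 (2), x3→Port (5); capacity 2 + 5 = 7.

7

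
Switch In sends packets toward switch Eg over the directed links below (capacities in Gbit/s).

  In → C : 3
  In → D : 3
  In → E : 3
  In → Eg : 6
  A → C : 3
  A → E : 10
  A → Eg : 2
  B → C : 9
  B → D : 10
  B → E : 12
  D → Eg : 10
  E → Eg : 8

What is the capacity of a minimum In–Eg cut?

Augment In→Eg: bottleneck 6, flow now 6.
Augment In→D→Eg: bottleneck 3, flow now 9.
Augment In→E→Eg: bottleneck 3, flow now 12.
No augmenting path remains; maximum flow = 12.
By max-flow min-cut, the minimum cut capacity equals the max flow.
In the residual graph, reachable from In: {In, C}.
Min-cut edges: In→D (3), In→E (3), In→Eg (6); capacity 3 + 3 + 6 = 12.

12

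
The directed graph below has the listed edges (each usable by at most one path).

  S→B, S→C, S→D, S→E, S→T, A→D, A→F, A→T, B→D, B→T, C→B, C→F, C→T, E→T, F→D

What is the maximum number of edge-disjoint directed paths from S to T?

4

Assign every edge capacity 1; by Menger, the answer equals the max flow.
Path S→T (+1); total 1.
Path S→B→T (+1); total 2.
Path S→C→T (+1); total 3.
Path S→E→T (+1); total 4.
No residual S→T path; max flow = 4.
Certifying cut of size 4: {S→B, S→C, S→E, S→T}.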